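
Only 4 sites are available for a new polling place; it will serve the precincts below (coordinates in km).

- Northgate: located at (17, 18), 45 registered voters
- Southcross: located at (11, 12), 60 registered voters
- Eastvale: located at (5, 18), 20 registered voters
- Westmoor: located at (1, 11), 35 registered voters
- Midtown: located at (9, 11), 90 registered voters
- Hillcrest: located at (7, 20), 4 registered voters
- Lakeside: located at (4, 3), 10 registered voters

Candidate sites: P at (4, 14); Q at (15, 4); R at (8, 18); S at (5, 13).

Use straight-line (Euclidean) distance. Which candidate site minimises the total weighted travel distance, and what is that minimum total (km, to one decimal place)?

S, total 1738.6 km

Total weighted distance at each candidate:
  P (4, 14): total = 1941.4
  Q (15, 4): total = 3076.7
  R (8, 18): total = 2014.6
  S (5, 13): total = 1738.6
Minimum is at S with total 1738.6 km.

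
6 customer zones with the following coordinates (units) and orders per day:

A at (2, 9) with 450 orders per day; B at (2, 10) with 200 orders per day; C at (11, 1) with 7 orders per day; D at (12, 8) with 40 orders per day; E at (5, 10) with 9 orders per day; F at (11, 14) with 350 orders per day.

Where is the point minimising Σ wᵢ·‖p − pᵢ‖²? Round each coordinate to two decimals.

(5.45, 10.76)

The minimiser of Σwᵢ‖p−pᵢ‖² is the weighted centroid p* = (Σwᵢpᵢ)/(Σwᵢ).
Σwᵢ = 1056.
Σwᵢxᵢ = 450·2 + 200·2 + 7·11 + 40·12 + 9·5 + 350·11 = 5752.
Σwᵢyᵢ = 450·9 + 200·10 + 7·1 + 40·8 + 9·10 + 350·14 = 11367.
x* = 5752/1056 = 5.45, y* = 11367/1056 = 10.76.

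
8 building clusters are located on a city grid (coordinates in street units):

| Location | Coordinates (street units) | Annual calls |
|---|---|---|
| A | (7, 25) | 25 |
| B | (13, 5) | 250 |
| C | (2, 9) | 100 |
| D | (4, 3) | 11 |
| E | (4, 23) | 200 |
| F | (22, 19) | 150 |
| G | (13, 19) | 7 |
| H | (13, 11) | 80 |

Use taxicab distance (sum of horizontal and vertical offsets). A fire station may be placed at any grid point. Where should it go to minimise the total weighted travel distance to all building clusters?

(13, 11)

Manhattan distance separates: Σwᵢ(|x−xᵢ|+|y−yᵢ|) = Σwᵢ|x−xᵢ| + Σwᵢ|y−yᵢ|, so x and y are optimised independently as 1-D weighted medians.
Total weight W = 823; half = 411.5.
x-coordinate, sorted with cumulative weight:
  x=2 (C, w=100) cum 100
  x=4 (D, w=11) cum 111
  x=4 (E, w=200) cum 311
  x=7 (A, w=25) cum 336
  x=13 (B, w=250) cum 586  ← median
  x=13 (G, w=7) cum 593
  x=13 (H, w=80) cum 673
  x=22 (F, w=150) cum 823
⇒ x* = 13
y-coordinate, sorted with cumulative weight:
  y=3 (D, w=11) cum 11
  y=5 (B, w=250) cum 261
  y=9 (C, w=100) cum 361
  y=11 (H, w=80) cum 441  ← median
  y=19 (F, w=150) cum 591
  y=19 (G, w=7) cum 598
  y=23 (E, w=200) cum 798
  y=25 (A, w=25) cum 823
⇒ y* = 11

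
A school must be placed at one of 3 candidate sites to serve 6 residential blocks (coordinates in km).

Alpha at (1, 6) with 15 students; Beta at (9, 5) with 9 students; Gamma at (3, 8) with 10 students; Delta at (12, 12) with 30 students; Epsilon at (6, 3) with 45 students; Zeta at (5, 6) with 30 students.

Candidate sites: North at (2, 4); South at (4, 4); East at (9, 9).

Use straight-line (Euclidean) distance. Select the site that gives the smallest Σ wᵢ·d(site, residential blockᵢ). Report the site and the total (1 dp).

South, total 648.3 km

Total weighted distance at each candidate:
  North (2, 4): total = 816.3
  South (4, 4): total = 648.3
  East (9, 9): total = 804.1
Minimum is at South with total 648.3 km.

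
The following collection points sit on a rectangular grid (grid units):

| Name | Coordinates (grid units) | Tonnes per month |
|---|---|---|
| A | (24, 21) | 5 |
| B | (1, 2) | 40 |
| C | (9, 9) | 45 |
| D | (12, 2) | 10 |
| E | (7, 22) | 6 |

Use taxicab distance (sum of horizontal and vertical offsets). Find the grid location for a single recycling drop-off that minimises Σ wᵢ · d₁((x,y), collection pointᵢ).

(9, 9)

Manhattan distance separates: Σwᵢ(|x−xᵢ|+|y−yᵢ|) = Σwᵢ|x−xᵢ| + Σwᵢ|y−yᵢ|, so x and y are optimised independently as 1-D weighted medians.
Total weight W = 106; half = 53.
x-coordinate, sorted with cumulative weight:
  x=1 (B, w=40) cum 40
  x=7 (E, w=6) cum 46
  x=9 (C, w=45) cum 91  ← median
  x=12 (D, w=10) cum 101
  x=24 (A, w=5) cum 106
⇒ x* = 9
y-coordinate, sorted with cumulative weight:
  y=2 (B, w=40) cum 40
  y=2 (D, w=10) cum 50
  y=9 (C, w=45) cum 95  ← median
  y=21 (A, w=5) cum 100
  y=22 (E, w=6) cum 106
⇒ y* = 9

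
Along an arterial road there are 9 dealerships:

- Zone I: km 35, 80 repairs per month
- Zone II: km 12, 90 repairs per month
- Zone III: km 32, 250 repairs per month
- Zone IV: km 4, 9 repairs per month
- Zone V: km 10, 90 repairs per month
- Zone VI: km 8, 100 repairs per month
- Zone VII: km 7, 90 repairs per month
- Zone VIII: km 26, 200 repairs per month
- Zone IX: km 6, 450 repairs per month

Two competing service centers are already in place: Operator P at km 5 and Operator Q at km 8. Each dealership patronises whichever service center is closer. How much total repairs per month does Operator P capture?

459

The indifferent point is the midpoint (5+8)/2 = 6.5; dealerships left of it (closer to Operator P at 5) go to Operator P, those right go to Operator Q.
  Zone IV at 4 (w=9) → Operator P
  Zone IX at 6 (w=450) → Operator P
  Zone VII at 7 (w=90) → Operator Q
  Zone VI at 8 (w=100) → Operator Q
  Zone V at 10 (w=90) → Operator Q
  Zone II at 12 (w=90) → Operator Q
  Zone VIII at 26 (w=200) → Operator Q
  Zone III at 32 (w=250) → Operator Q
  Zone I at 35 (w=80) → Operator Q
Operator P captures 459; Operator Q captures 900.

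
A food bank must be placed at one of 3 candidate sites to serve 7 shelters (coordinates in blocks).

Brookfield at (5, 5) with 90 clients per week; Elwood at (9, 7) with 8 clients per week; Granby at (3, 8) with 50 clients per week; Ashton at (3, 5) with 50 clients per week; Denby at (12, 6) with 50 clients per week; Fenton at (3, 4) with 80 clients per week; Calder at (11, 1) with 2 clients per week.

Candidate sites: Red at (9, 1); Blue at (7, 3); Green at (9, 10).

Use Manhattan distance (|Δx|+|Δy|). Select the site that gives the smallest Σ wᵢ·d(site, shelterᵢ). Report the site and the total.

Blue, total 1970 blocks

Total weighted distance at each candidate:
  Red (9, 1): total = 3042
  Blue (7, 3): total = 1970
  Green (9, 10): total = 3116
Minimum is at Blue with total 1970 blocks.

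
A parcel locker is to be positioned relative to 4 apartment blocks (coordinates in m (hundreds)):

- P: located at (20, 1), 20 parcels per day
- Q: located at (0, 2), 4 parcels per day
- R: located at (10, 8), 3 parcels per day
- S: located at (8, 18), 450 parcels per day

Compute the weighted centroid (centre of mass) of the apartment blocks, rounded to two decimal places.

The minimiser of Σwᵢ‖p−pᵢ‖² is the weighted centroid p* = (Σwᵢpᵢ)/(Σwᵢ).
Σwᵢ = 477.
Σwᵢxᵢ = 20·20 + 4·0 + 3·10 + 450·8 = 4030.
Σwᵢyᵢ = 20·1 + 4·2 + 3·8 + 450·18 = 8152.
x* = 4030/477 = 8.45, y* = 8152/477 = 17.09.

(8.45, 17.09)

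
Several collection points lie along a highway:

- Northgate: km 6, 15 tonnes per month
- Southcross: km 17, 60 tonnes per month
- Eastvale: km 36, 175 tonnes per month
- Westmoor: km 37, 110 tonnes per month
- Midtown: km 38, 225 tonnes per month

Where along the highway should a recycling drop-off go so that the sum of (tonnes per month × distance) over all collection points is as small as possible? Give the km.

x = 37

For a sum of weighted absolute distances on a line, the optimum is the weighted median (not the mean). Total weight W = 585; half-weight = 292.5.
Sort by position and accumulate weight:
  km 6 (Northgate, w=15) → cum 15
  km 17 (Southcross, w=60) → cum 75
  km 36 (Eastvale, w=175) → cum 250
  km 37 (Westmoor, w=110) → cum 360  ≥ 292.5 → median here
  km 38 (Midtown, w=225) → cum 585
Optimal location: km 37.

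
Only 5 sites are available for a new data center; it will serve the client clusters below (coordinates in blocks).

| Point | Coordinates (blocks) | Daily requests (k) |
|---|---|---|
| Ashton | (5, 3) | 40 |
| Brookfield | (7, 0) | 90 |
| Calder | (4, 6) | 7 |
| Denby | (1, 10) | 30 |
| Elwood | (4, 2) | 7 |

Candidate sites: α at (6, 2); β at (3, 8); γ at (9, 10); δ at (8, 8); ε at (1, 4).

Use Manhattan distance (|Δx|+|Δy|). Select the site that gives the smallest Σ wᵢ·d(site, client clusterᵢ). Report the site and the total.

α, total 796 blocks

Total weighted distance at each candidate:
  α (6, 2): total = 796
  β (3, 8): total = 1550
  γ (9, 10): total = 1914
  δ (8, 8): total = 1512
  ε (1, 4): total = 1350
Minimum is at α with total 796 blocks.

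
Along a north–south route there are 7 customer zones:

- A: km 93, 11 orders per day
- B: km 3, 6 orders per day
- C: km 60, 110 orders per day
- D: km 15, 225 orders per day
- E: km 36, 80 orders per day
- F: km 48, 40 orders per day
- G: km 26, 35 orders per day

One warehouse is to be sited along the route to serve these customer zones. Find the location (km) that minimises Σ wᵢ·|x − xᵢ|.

x = 26

For a sum of weighted absolute distances on a line, the optimum is the weighted median (not the mean). Total weight W = 507; half-weight = 253.5.
Sort by position and accumulate weight:
  km 3 (B, w=6) → cum 6
  km 15 (D, w=225) → cum 231
  km 26 (G, w=35) → cum 266  ≥ 253.5 → median here
  km 36 (E, w=80) → cum 346
  km 48 (F, w=40) → cum 386
  km 60 (C, w=110) → cum 496
  km 93 (A, w=11) → cum 507
Optimal location: km 26.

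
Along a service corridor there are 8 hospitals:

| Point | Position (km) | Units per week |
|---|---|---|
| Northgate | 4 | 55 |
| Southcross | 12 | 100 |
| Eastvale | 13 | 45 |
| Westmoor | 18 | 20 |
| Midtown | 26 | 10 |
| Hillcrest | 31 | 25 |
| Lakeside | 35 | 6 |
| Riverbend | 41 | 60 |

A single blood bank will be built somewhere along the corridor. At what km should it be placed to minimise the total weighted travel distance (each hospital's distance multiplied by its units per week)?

x = 13

For a sum of weighted absolute distances on a line, the optimum is the weighted median (not the mean). Total weight W = 321; half-weight = 160.5.
Sort by position and accumulate weight:
  km 4 (Northgate, w=55) → cum 55
  km 12 (Southcross, w=100) → cum 155
  km 13 (Eastvale, w=45) → cum 200  ≥ 160.5 → median here
  km 18 (Westmoor, w=20) → cum 220
  km 26 (Midtown, w=10) → cum 230
  km 31 (Hillcrest, w=25) → cum 255
  km 35 (Lakeside, w=6) → cum 261
  km 41 (Riverbend, w=60) → cum 321
Optimal location: km 13.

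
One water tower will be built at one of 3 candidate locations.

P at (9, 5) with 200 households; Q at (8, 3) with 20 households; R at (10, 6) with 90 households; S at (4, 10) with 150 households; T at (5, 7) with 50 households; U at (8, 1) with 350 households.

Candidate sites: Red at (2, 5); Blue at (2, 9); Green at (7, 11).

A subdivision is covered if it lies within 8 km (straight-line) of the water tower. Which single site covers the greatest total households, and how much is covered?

Red, covering 770

Coverage radius r = 8 km; a point is covered iff (Δx)²+(Δy)² ≤ 8² = 64.
  Red (2, 5): covers {P, Q, S, T, U} → 770
  Blue (2, 9): covers {S, T} → 200
  Green (7, 11): covers {P, R, S, T} → 490
Maximum coverage at Red: 770 households.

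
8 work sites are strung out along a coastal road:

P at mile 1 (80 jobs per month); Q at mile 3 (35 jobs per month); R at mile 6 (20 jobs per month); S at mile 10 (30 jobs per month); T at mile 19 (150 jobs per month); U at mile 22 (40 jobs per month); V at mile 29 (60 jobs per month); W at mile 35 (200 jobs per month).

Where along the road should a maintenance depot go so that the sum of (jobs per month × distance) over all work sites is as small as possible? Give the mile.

For a sum of weighted absolute distances on a line, the optimum is the weighted median (not the mean). Total weight W = 615; half-weight = 307.5.
Sort by position and accumulate weight:
  mile 1 (P, w=80) → cum 80
  mile 3 (Q, w=35) → cum 115
  mile 6 (R, w=20) → cum 135
  mile 10 (S, w=30) → cum 165
  mile 19 (T, w=150) → cum 315  ≥ 307.5 → median here
  mile 22 (U, w=40) → cum 355
  mile 29 (V, w=60) → cum 415
  mile 35 (W, w=200) → cum 615
Optimal location: mile 19.

x = 19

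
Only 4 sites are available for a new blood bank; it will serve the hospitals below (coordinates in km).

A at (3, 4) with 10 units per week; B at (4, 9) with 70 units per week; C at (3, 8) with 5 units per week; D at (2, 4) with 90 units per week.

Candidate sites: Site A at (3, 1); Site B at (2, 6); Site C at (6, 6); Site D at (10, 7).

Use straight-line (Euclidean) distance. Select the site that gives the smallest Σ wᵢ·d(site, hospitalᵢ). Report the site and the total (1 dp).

Total weighted distance at each candidate:
  Site A (3, 1): total = 914.0
  Site B (2, 6): total = 465.9
  Site C (6, 6): total = 709.0
  Site D (10, 7): total = 1323.2
Minimum is at Site B with total 465.9 km.

Site B, total 465.9 km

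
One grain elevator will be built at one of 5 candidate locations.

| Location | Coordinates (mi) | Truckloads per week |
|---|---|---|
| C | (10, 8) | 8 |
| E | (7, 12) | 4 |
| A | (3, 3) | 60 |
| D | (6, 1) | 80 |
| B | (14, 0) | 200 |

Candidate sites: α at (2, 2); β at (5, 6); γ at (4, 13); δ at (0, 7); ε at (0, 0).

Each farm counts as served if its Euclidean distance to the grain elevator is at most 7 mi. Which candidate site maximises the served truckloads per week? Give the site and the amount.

Coverage radius r = 7 mi; a point is covered iff (Δx)²+(Δy)² ≤ 7² = 49.
  α (2, 2): covers {A, D} → 140
  β (5, 6): covers {C, E, A, D} → 152
  γ (4, 13): covers {E} → 4
  δ (0, 7): covers {A} → 60
  ε (0, 0): covers {A, D} → 140
Maximum coverage at β: 152 truckloads per week.

β, covering 152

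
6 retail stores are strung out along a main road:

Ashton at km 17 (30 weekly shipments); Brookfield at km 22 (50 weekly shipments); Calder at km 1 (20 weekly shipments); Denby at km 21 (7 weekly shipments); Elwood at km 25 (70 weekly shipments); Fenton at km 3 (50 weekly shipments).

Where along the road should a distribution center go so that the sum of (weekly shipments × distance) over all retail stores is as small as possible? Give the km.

For a sum of weighted absolute distances on a line, the optimum is the weighted median (not the mean). Total weight W = 227; half-weight = 113.5.
Sort by position and accumulate weight:
  km 1 (Calder, w=20) → cum 20
  km 3 (Fenton, w=50) → cum 70
  km 17 (Ashton, w=30) → cum 100
  km 21 (Denby, w=7) → cum 107
  km 22 (Brookfield, w=50) → cum 157  ≥ 113.5 → median here
  km 25 (Elwood, w=70) → cum 227
Optimal location: km 22.

x = 22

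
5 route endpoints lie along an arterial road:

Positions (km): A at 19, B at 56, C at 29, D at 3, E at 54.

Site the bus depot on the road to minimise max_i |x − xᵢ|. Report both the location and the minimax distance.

The 1-center on a line is the midpoint of the two extreme points: leftmost at 3, rightmost at 56.
Optimal location = (3 + 56)/2 = 29.5; maximum distance = (56 − 3)/2 = 26.5.

location 29.5, max distance 26.5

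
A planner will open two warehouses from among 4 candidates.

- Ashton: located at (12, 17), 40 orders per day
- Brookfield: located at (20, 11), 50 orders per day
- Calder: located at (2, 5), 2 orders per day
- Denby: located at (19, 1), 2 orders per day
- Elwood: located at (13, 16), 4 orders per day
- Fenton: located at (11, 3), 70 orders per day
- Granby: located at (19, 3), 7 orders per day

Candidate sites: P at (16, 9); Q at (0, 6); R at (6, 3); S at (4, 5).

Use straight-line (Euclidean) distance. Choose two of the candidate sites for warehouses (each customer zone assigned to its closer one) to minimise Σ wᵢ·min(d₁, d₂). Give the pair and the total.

Evaluate every pair (each demand assigned to the nearer of the two):
  {P, R}: total = 1034.8
  {P, S}: total = 1189.5
  {P, Q}: total = 1227.1
  {R, S}: total = 1911.3
  {Q, R}: total = 1946.3
  {Q, S}: total = 2138.7
Best pair: {P, R} with total 1034.8.

{P, R}, total 1034.8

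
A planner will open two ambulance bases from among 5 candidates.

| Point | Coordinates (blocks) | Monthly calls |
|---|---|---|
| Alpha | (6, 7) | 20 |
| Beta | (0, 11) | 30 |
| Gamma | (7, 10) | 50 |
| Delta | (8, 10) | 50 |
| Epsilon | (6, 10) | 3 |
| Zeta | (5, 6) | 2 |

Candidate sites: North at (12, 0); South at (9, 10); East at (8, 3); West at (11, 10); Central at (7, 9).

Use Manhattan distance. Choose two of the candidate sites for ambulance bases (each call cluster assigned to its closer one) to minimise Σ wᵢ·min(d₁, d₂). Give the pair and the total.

Evaluate every pair (each demand assigned to the nearer of the two):
  {South, Central}: total = 446
  {North, Central}: total = 496
  {East, Central}: total = 496
  {West, Central}: total = 496
  {South, East}: total = 591
  {North, South}: total = 595
  {South, West}: total = 595
  {East, West}: total = 857
  {North, West}: total = 905
  {North, East}: total = 1389
Best pair: {South, Central} with total 446.

{South, Central}, total 446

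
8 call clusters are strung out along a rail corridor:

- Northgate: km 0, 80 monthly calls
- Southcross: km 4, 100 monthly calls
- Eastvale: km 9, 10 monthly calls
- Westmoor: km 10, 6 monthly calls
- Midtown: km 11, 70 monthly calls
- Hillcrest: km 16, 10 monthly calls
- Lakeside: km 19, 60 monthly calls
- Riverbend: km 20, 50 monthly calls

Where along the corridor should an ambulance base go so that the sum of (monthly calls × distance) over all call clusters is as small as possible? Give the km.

For a sum of weighted absolute distances on a line, the optimum is the weighted median (not the mean). Total weight W = 386; half-weight = 193.
Sort by position and accumulate weight:
  km 0 (Northgate, w=80) → cum 80
  km 4 (Southcross, w=100) → cum 180
  km 9 (Eastvale, w=10) → cum 190
  km 10 (Westmoor, w=6) → cum 196  ≥ 193 → median here
  km 11 (Midtown, w=70) → cum 266
  km 16 (Hillcrest, w=10) → cum 276
  km 19 (Lakeside, w=60) → cum 336
  km 20 (Riverbend, w=50) → cum 386
Optimal location: km 10.

x = 10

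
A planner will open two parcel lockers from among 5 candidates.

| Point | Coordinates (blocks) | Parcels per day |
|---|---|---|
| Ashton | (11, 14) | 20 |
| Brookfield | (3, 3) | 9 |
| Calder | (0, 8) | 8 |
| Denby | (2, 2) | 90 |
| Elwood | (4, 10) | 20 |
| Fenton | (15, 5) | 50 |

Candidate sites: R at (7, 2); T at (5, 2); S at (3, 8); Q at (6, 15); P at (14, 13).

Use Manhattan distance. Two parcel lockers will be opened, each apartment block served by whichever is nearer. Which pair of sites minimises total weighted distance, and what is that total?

Evaluate every pair (each demand assigned to the nearer of the two):
  {T, P}: total = 1095
  {S, P}: total = 1289
  {T, Q}: total = 1295
  {T, S}: total = 1311
  {R, P}: total = 1349
  {R, S}: total = 1409
  {R, Q}: total = 1409
  {R, T}: total = 1435
  {S, Q}: total = 1629
  {Q, P}: total = 2439
Best pair: {T, P} with total 1095.

{T, P}, total 1095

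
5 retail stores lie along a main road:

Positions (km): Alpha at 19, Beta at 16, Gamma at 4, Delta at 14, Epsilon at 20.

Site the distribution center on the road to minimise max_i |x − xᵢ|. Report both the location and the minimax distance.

location 12, max distance 8

The 1-center on a line is the midpoint of the two extreme points: leftmost at 4, rightmost at 20.
Optimal location = (4 + 20)/2 = 12; maximum distance = (20 − 4)/2 = 8.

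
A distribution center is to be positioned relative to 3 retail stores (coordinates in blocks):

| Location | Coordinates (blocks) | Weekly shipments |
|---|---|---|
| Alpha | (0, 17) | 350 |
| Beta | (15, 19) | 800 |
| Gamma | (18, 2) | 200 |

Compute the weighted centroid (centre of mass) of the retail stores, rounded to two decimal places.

(11.56, 15.96)

The minimiser of Σwᵢ‖p−pᵢ‖² is the weighted centroid p* = (Σwᵢpᵢ)/(Σwᵢ).
Σwᵢ = 1350.
Σwᵢxᵢ = 350·0 + 800·15 + 200·18 = 15600.
Σwᵢyᵢ = 350·17 + 800·19 + 200·2 = 21550.
x* = 15600/1350 = 11.56, y* = 21550/1350 = 15.96.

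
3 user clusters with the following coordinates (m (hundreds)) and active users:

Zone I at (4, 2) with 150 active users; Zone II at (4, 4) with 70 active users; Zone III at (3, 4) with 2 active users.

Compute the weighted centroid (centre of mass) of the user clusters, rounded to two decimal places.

The minimiser of Σwᵢ‖p−pᵢ‖² is the weighted centroid p* = (Σwᵢpᵢ)/(Σwᵢ).
Σwᵢ = 222.
Σwᵢxᵢ = 150·4 + 70·4 + 2·3 = 886.
Σwᵢyᵢ = 150·2 + 70·4 + 2·4 = 588.
x* = 886/222 = 3.99, y* = 588/222 = 2.65.

(3.99, 2.65)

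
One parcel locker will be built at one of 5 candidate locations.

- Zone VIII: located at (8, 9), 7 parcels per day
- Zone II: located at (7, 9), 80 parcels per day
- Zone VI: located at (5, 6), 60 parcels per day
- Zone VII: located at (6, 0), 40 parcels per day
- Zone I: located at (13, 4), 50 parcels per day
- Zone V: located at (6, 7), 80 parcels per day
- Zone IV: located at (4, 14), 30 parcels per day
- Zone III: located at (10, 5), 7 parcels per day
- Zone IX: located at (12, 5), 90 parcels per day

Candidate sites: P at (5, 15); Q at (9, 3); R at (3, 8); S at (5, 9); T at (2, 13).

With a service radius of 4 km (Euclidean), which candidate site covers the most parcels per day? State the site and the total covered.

S, covering 227

Coverage radius r = 4 km; a point is covered iff (Δx)²+(Δy)² ≤ 4² = 16.
  P (5, 15): covers {Zone IV} → 30
  Q (9, 3): covers {Zone III, Zone IX} → 97
  R (3, 8): covers {Zone VI, Zone V} → 140
  S (5, 9): covers {Zone VIII, Zone II, Zone VI, Zone V} → 227
  T (2, 13): covers {Zone IV} → 30
Maximum coverage at S: 227 parcels per day.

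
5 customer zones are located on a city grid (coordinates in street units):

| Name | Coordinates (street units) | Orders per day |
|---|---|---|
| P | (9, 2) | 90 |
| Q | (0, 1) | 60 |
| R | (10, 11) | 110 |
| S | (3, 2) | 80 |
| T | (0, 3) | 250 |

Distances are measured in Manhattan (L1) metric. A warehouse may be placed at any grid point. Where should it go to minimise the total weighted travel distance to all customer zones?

(0, 3)

Manhattan distance separates: Σwᵢ(|x−xᵢ|+|y−yᵢ|) = Σwᵢ|x−xᵢ| + Σwᵢ|y−yᵢ|, so x and y are optimised independently as 1-D weighted medians.
Total weight W = 590; half = 295.
x-coordinate, sorted with cumulative weight:
  x=0 (Q, w=60) cum 60
  x=0 (T, w=250) cum 310  ← median
  x=3 (S, w=80) cum 390
  x=9 (P, w=90) cum 480
  x=10 (R, w=110) cum 590
⇒ x* = 0
y-coordinate, sorted with cumulative weight:
  y=1 (Q, w=60) cum 60
  y=2 (P, w=90) cum 150
  y=2 (S, w=80) cum 230
  y=3 (T, w=250) cum 480  ← median
  y=11 (R, w=110) cum 590
⇒ y* = 3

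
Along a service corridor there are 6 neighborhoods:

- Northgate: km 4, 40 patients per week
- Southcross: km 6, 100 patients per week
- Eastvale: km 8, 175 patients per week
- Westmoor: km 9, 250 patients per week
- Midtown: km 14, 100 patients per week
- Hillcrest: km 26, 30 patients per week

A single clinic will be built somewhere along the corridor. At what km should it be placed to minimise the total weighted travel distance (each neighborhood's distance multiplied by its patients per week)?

x = 9

For a sum of weighted absolute distances on a line, the optimum is the weighted median (not the mean). Total weight W = 695; half-weight = 347.5.
Sort by position and accumulate weight:
  km 4 (Northgate, w=40) → cum 40
  km 6 (Southcross, w=100) → cum 140
  km 8 (Eastvale, w=175) → cum 315
  km 9 (Westmoor, w=250) → cum 565  ≥ 347.5 → median here
  km 14 (Midtown, w=100) → cum 665
  km 26 (Hillcrest, w=30) → cum 695
Optimal location: km 9.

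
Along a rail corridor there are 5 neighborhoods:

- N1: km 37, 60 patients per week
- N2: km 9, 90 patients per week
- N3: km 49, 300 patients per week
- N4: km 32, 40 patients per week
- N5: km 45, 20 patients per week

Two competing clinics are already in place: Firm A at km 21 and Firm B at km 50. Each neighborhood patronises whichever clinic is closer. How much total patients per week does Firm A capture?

130

The indifferent point is the midpoint (21+50)/2 = 35.5; neighborhoods left of it (closer to Firm A at 21) go to Firm A, those right go to Firm B.
  N2 at 9 (w=90) → Firm A
  N4 at 32 (w=40) → Firm A
  N1 at 37 (w=60) → Firm B
  N5 at 45 (w=20) → Firm B
  N3 at 49 (w=300) → Firm B
Firm A captures 130; Firm B captures 380.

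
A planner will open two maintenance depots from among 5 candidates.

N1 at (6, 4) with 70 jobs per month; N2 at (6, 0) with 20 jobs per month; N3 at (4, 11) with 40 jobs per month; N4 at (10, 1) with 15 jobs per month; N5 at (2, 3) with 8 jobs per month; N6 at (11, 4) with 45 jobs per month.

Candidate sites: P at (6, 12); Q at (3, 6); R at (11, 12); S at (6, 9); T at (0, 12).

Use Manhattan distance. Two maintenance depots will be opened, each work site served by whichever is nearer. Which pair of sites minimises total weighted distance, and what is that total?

Evaluate every pair (each demand assigned to the nearer of the two):
  {R, S}: total = 1310
  {P, Q}: total = 1312
  {Q, R}: total = 1342
  {Q, S}: total = 1352
  {P, S}: total = 1360
  {Q, T}: total = 1392
  {S, T}: total = 1400
  {P, R}: total = 1564
  {P, T}: total = 1818
  {R, T}: total = 2078
Best pair: {R, S} with total 1310.

{R, S}, total 1310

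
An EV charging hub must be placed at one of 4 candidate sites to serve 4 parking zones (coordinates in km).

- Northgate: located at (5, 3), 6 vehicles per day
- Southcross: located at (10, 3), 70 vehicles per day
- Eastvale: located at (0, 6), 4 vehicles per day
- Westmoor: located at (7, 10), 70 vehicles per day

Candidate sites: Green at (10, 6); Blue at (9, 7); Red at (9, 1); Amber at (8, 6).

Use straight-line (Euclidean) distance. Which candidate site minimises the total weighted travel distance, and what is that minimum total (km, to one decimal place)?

Amber, total 598.5 km

Total weighted distance at each candidate:
  Green (10, 6): total = 635.0
  Blue (9, 7): total = 611.2
  Red (9, 1): total = 869.9
  Amber (8, 6): total = 598.5
Minimum is at Amber with total 598.5 km.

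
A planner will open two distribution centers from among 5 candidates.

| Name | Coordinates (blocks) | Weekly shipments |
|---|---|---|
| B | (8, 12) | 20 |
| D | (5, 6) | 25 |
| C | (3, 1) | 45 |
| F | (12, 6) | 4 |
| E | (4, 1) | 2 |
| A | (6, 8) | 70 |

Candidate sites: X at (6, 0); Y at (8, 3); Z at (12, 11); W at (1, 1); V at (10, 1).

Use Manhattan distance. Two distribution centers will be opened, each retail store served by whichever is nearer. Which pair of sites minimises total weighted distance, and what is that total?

Evaluate every pair (each demand assigned to the nearer of the two):
  {Y, W}: total = 944
  {X, Y}: total = 1034
  {X, Z}: total = 1041
  {Z, W}: total = 1071
  {Y, Z}: total = 1087
  {X, W}: total = 1159
  {Y, V}: total = 1175
  {X, V}: total = 1209
  {Z, V}: total = 1327
  {W, V}: total = 1379
Best pair: {Y, W} with total 944.

{Y, W}, total 944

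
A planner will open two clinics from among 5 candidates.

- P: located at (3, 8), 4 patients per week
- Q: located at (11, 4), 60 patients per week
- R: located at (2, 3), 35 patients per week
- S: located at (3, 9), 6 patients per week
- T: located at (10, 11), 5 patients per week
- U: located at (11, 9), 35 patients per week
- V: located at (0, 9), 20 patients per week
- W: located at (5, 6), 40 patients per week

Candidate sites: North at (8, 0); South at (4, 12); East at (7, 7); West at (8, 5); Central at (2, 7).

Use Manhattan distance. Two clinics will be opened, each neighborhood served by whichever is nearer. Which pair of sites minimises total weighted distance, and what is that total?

{West, Central}, total 931

Evaluate every pair (each demand assigned to the nearer of the two):
  {West, Central}: total = 931
  {East, Central}: total = 1031
  {East, West}: total = 1121
  {South, West}: total = 1144
  {North, Central}: total = 1271
  {South, East}: total = 1284
  {North, West}: total = 1291
  {North, East}: total = 1336
  {South, Central}: total = 1511
  {North, South}: total = 1584
Best pair: {West, Central} with total 931.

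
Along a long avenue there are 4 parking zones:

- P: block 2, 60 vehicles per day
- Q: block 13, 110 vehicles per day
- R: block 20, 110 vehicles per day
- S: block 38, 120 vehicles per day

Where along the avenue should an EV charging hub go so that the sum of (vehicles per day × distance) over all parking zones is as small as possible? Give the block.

x = 20

For a sum of weighted absolute distances on a line, the optimum is the weighted median (not the mean). Total weight W = 400; half-weight = 200.
Sort by position and accumulate weight:
  block 2 (P, w=60) → cum 60
  block 13 (Q, w=110) → cum 170
  block 20 (R, w=110) → cum 280  ≥ 200 → median here
  block 38 (S, w=120) → cum 400
Optimal location: block 20.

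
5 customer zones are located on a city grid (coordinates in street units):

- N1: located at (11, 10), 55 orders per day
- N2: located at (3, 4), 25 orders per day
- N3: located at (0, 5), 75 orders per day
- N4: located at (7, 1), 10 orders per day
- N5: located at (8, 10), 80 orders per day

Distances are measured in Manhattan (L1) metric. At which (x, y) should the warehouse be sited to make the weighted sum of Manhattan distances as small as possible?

Manhattan distance separates: Σwᵢ(|x−xᵢ|+|y−yᵢ|) = Σwᵢ|x−xᵢ| + Σwᵢ|y−yᵢ|, so x and y are optimised independently as 1-D weighted medians.
Total weight W = 245; half = 122.5.
x-coordinate, sorted with cumulative weight:
  x=0 (N3, w=75) cum 75
  x=3 (N2, w=25) cum 100
  x=7 (N4, w=10) cum 110
  x=8 (N5, w=80) cum 190  ← median
  x=11 (N1, w=55) cum 245
⇒ x* = 8
y-coordinate, sorted with cumulative weight:
  y=1 (N4, w=10) cum 10
  y=4 (N2, w=25) cum 35
  y=5 (N3, w=75) cum 110
  y=10 (N1, w=55) cum 165  ← median
  y=10 (N5, w=80) cum 245
⇒ y* = 10

(8, 10)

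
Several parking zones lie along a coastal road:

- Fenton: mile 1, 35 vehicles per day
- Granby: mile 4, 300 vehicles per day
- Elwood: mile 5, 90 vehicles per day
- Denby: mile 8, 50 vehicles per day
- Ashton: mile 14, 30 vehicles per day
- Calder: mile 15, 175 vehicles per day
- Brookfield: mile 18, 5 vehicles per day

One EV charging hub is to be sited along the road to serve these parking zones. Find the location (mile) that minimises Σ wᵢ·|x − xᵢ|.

x = 5

For a sum of weighted absolute distances on a line, the optimum is the weighted median (not the mean). Total weight W = 685; half-weight = 342.5.
Sort by position and accumulate weight:
  mile 1 (Fenton, w=35) → cum 35
  mile 4 (Granby, w=300) → cum 335
  mile 5 (Elwood, w=90) → cum 425  ≥ 342.5 → median here
  mile 8 (Denby, w=50) → cum 475
  mile 14 (Ashton, w=30) → cum 505
  mile 15 (Calder, w=175) → cum 680
  mile 18 (Brookfield, w=5) → cum 685
Optimal location: mile 5.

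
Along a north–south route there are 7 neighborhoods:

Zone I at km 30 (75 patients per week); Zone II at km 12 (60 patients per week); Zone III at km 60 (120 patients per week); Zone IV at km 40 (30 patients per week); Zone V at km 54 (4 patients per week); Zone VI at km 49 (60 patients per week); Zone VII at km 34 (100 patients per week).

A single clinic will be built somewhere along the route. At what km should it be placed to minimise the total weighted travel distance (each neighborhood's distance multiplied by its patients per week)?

For a sum of weighted absolute distances on a line, the optimum is the weighted median (not the mean). Total weight W = 449; half-weight = 224.5.
Sort by position and accumulate weight:
  km 12 (Zone II, w=60) → cum 60
  km 30 (Zone I, w=75) → cum 135
  km 34 (Zone VII, w=100) → cum 235  ≥ 224.5 → median here
  km 40 (Zone IV, w=30) → cum 265
  km 49 (Zone VI, w=60) → cum 325
  km 54 (Zone V, w=4) → cum 329
  km 60 (Zone III, w=120) → cum 449
Optimal location: km 34.

x = 34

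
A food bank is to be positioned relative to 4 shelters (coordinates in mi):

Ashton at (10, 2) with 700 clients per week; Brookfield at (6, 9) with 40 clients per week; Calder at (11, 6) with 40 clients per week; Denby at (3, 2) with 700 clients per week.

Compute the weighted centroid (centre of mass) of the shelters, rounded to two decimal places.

The minimiser of Σwᵢ‖p−pᵢ‖² is the weighted centroid p* = (Σwᵢpᵢ)/(Σwᵢ).
Σwᵢ = 1480.
Σwᵢxᵢ = 700·10 + 40·6 + 40·11 + 700·3 = 9780.
Σwᵢyᵢ = 700·2 + 40·9 + 40·6 + 700·2 = 3400.
x* = 9780/1480 = 6.61, y* = 3400/1480 = 2.30.

(6.61, 2.30)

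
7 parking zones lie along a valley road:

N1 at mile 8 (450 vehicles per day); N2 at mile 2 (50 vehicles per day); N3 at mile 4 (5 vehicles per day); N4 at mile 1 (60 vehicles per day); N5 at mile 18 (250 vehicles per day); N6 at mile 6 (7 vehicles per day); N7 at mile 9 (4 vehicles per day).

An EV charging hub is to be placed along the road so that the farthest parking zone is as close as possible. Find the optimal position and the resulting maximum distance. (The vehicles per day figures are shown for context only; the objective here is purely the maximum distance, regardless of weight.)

location 9.5, max distance 8.5

The 1-center on a line is the midpoint of the two extreme points: leftmost at 1, rightmost at 18.
Optimal location = (1 + 18)/2 = 9.5; maximum distance = (18 − 1)/2 = 8.5.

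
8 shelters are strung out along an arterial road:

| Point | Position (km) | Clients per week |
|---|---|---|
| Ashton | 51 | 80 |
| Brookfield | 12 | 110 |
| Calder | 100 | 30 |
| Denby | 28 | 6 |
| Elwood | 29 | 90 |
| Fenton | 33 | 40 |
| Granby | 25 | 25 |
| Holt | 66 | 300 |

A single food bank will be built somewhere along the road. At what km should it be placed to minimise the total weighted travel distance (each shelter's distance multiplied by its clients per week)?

x = 51

For a sum of weighted absolute distances on a line, the optimum is the weighted median (not the mean). Total weight W = 681; half-weight = 340.5.
Sort by position and accumulate weight:
  km 12 (Brookfield, w=110) → cum 110
  km 25 (Granby, w=25) → cum 135
  km 28 (Denby, w=6) → cum 141
  km 29 (Elwood, w=90) → cum 231
  km 33 (Fenton, w=40) → cum 271
  km 51 (Ashton, w=80) → cum 351  ≥ 340.5 → median here
  km 66 (Holt, w=300) → cum 651
  km 100 (Calder, w=30) → cum 681
Optimal location: km 51.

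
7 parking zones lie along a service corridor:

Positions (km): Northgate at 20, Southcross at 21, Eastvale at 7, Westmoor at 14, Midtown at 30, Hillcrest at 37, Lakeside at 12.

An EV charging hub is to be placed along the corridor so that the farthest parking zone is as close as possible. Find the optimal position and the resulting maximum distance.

The 1-center on a line is the midpoint of the two extreme points: leftmost at 7, rightmost at 37.
Optimal location = (7 + 37)/2 = 22; maximum distance = (37 − 7)/2 = 15.

location 22, max distance 15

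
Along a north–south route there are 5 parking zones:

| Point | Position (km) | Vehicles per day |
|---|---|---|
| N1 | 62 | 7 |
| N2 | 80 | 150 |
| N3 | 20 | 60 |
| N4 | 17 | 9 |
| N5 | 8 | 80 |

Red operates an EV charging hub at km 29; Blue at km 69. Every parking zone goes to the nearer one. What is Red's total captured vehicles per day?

149

The indifferent point is the midpoint (29+69)/2 = 49; parking zones left of it (closer to Red at 29) go to Red, those right go to Blue.
  N5 at 8 (w=80) → Red
  N4 at 17 (w=9) → Red
  N3 at 20 (w=60) → Red
  N1 at 62 (w=7) → Blue
  N2 at 80 (w=150) → Blue
Red captures 149; Blue captures 157.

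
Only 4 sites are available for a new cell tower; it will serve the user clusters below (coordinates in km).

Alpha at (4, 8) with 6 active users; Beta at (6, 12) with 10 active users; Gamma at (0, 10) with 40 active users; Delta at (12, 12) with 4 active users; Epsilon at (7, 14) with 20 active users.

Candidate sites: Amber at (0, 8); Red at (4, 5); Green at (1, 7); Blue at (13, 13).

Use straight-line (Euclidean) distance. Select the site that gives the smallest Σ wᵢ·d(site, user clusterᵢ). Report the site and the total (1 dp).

Amber, total 411.1 km

Total weighted distance at each candidate:
  Amber (0, 8): total = 411.1
  Red (4, 5): total = 579.2
  Green (1, 7): total = 448.9
  Blue (13, 13): total = 793.5
Minimum is at Amber with total 411.1 km.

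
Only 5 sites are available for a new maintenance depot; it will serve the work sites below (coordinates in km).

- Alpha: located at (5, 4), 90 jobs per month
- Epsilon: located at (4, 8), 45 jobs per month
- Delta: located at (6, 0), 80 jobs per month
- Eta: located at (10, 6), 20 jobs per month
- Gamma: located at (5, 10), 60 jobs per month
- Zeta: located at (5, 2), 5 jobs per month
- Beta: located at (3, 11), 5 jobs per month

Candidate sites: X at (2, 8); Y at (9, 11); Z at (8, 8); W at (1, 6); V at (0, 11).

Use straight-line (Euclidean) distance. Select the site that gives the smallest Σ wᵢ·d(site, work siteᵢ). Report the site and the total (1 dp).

Z, total 1625.3 km

Total weighted distance at each candidate:
  X (2, 8): total = 1686.2
  Y (9, 11): total = 2328.7
  Z (8, 8): total = 1625.3
  W (1, 6): total = 1764.2
  V (0, 11): total = 2597.6
Minimum is at Z with total 1625.3 km.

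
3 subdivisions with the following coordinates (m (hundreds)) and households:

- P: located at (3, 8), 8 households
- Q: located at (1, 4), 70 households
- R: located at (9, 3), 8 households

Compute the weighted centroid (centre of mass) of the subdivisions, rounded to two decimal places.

(1.93, 4.28)

The minimiser of Σwᵢ‖p−pᵢ‖² is the weighted centroid p* = (Σwᵢpᵢ)/(Σwᵢ).
Σwᵢ = 86.
Σwᵢxᵢ = 8·3 + 70·1 + 8·9 = 166.
Σwᵢyᵢ = 8·8 + 70·4 + 8·3 = 368.
x* = 166/86 = 1.93, y* = 368/86 = 4.28.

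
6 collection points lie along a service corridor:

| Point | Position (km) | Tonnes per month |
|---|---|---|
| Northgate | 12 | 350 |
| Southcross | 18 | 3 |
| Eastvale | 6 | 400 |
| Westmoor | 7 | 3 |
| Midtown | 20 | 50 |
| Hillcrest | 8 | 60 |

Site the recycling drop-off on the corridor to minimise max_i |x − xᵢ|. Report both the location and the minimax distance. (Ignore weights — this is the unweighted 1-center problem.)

location 13, max distance 7

The 1-center on a line is the midpoint of the two extreme points: leftmost at 6, rightmost at 20.
Optimal location = (6 + 20)/2 = 13; maximum distance = (20 − 6)/2 = 7.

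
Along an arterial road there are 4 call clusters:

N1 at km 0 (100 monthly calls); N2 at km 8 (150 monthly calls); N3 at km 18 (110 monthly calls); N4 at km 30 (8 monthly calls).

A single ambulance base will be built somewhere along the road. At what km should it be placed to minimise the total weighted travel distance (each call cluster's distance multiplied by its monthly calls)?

For a sum of weighted absolute distances on a line, the optimum is the weighted median (not the mean). Total weight W = 368; half-weight = 184.
Sort by position and accumulate weight:
  km 0 (N1, w=100) → cum 100
  km 8 (N2, w=150) → cum 250  ≥ 184 → median here
  km 18 (N3, w=110) → cum 360
  km 30 (N4, w=8) → cum 368
Optimal location: km 8.

x = 8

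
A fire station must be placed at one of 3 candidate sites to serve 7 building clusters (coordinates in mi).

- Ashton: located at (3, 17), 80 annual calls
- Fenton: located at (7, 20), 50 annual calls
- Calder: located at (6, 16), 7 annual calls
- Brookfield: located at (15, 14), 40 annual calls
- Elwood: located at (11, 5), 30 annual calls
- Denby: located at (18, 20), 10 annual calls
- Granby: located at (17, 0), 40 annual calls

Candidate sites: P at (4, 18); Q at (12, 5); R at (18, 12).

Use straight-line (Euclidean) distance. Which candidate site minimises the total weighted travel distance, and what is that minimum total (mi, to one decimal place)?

Total weighted distance at each candidate:
  P (4, 18): total = 2253.9
  Q (12, 5): total = 2932.2
  R (18, 12): total = 3036.4
Minimum is at P with total 2253.9 mi.

P, total 2253.9 mi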